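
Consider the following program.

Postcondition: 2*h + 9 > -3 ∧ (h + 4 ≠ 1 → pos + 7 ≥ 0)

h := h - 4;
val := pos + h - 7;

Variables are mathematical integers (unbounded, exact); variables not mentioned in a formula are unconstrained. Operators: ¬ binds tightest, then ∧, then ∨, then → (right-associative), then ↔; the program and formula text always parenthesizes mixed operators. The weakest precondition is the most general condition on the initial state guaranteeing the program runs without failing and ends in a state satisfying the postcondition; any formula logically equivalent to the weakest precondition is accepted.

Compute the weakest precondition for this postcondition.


Working backward. After the program, the postcondition 2*h + 9 > -3 ∧ (h + 4 ≠ 1 → pos + 7 ≥ 0) must hold; in canonical form it is 2*h > -12 ∧ (h ≠ -3 → pos ≥ -7).
Before val := pos + h - 7: 2*h > -12 ∧ (h ≠ -3 → pos ≥ -7)
Before h := h - 4: 2*h > -4 ∧ (h ≠ 1 → pos ≥ -7)
Answer: WP = 2*h > -4 ∧ (h ≠ 1 → pos ≥ -7)


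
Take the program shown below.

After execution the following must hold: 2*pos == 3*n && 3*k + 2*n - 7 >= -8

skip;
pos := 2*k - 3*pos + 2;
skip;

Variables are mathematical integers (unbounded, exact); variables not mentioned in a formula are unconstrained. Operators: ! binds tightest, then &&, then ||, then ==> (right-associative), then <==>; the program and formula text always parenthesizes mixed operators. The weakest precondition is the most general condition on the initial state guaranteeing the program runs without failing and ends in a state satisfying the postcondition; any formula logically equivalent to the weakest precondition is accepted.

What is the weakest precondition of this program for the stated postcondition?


Working backward. After the program, the postcondition 2*pos == 3*n && 3*k + 2*n - 7 >= -8 must hold; in canonical form it is 2*pos == 3*n && 3*k + 2*n >= -1.
Before skip: 2*pos == 3*n && 3*k + 2*n >= -1
Before pos := 2*k - 3*pos + 2: 4*k == 3*n + 6*pos - 4 && 3*k + 2*n >= -1
Before skip: 4*k == 3*n + 6*pos - 4 && 3*k + 2*n >= -1
Answer: WP = 4*k == 3*n + 6*pos - 4 && 3*k + 2*n >= -1


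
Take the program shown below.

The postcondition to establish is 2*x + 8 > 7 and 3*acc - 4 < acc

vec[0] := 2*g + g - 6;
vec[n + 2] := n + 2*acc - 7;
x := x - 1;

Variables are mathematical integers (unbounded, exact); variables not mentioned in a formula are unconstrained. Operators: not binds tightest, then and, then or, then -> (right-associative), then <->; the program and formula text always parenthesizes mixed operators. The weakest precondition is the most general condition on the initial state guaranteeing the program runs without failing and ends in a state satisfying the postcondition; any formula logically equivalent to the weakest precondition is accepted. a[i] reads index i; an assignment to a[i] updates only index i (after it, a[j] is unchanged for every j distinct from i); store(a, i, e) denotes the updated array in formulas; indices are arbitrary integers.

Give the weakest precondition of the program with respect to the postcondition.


Working backward. After the program, the postcondition 2*x + 8 > 7 and 3*acc - 4 < acc must hold; in canonical form it is 2*x > -1 and 2*acc < 4.
Before x := x - 1: 2*x > 1 and 2*acc < 4
Before vec[n + 2] := n + 2*acc - 7: 2*x > 1 and 2*acc < 4
Before vec[0] := 2*g + g - 6: 2*x > 1 and 2*acc < 4
Answer: WP = 2*x > 1 and 2*acc < 4


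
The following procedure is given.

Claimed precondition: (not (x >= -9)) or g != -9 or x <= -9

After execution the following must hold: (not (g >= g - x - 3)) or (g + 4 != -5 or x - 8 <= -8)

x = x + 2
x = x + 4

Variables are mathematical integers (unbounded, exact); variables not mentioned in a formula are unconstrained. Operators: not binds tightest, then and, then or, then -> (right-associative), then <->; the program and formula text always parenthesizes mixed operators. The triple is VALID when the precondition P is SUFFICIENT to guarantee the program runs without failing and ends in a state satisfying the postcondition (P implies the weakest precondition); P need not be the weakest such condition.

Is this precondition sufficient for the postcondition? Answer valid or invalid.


Working backward. After the program, the postcondition (not (g >= g - x - 3)) or (g + 4 != -5 or x - 8 <= -8) must hold; in canonical form it is (not (x >= -3)) or g != -9 or x <= 0.
Before x := x + 4: (not (x >= -7)) or g != -9 or x <= -4
Before x := x + 2: (not (x >= -9)) or g != -9 or x <= -6
The weakest precondition is (not (x >= -9)) or g != -9 or x <= -6.
Check whether (not (x >= -9)) or g != -9 or x <= -9 implies it.
Every state satisfying the precondition satisfies the weakest precondition: the implication holds.
Answer: valid


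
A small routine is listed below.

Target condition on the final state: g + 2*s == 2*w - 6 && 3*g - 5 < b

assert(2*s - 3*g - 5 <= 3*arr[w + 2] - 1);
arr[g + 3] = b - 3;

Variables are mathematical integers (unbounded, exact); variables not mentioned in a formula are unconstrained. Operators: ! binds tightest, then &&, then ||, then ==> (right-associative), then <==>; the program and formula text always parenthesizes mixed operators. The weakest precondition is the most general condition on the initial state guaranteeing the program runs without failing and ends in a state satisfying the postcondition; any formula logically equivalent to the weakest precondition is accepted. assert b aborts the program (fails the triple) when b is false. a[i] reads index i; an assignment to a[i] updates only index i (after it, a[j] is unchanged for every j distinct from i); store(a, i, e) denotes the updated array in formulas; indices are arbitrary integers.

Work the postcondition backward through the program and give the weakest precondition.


Working backward. After the program, the postcondition g + 2*s == 2*w - 6 && 3*g - 5 < b must hold; in canonical form it is g + 2*s == 2*w - 6 && 3*g < b + 5.
Before arr[g + 3] := b - 3: g + 2*s == 2*w - 6 && 3*g < b + 5
Before assert 2*s - 3*g - 5 <= 3*arr[w + 2] - 1: 2*s <= 3*arr[w + 2] + 3*g + 4 && g + 2*s == 2*w - 6 && 3*g < b + 5
Answer: WP = 2*s <= 3*arr[w + 2] + 3*g + 4 && g + 2*s == 2*w - 6 && 3*g < b + 5


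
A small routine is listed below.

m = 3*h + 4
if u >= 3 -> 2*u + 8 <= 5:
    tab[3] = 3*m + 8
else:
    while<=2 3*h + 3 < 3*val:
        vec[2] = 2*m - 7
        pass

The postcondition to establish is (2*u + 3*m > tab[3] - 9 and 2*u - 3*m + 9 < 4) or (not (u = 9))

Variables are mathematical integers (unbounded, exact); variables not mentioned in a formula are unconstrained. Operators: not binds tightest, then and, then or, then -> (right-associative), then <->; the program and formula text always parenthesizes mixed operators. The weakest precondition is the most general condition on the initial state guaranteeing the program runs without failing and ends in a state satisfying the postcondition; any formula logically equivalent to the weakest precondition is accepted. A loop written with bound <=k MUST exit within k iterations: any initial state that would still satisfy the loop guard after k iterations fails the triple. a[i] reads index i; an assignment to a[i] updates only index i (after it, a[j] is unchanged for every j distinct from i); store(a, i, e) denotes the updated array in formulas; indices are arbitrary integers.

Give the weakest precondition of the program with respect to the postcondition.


Working backward. After the program, the postcondition (2*u + 3*m > tab[3] - 9 and 2*u - 3*m + 9 < 4) or (not (u = 9)) must hold; in canonical form it is (3*m + 2*u > tab[3] - 9 and 2*u < 3*m - 5) or (not (u = 9)).
Then branch requires (2*u > -1 and 2*u < 3*m - 5) or (not (u = 9)); else branch requires (3*h < 3*val - 3 -> ((3*h < 3*val - 3 -> ((not (3*h < 3*val - 3)) and ((3*m + 2*u > tab[3] - 9 and 2*u < 3*m - 5) or (not (u = 9))))) and ((not (3*h < 3*val - 3)) -> ((3*m + 2*u > tab[3] - 9 and 2*u < 3*m - 5) or (not (u = 9)))))) and ((not (3*h < 3*val - 3)) -> ((3*m + 2*u > tab[3] - 9 and 2*u < 3*m - 5) or (not (u = 9)))).
Before the if: ((u >= 3 -> 2*u <= -3) -> ((2*u > -1 and 2*u < 3*m - 5) or (not (u = 9)))) and ((not (u >= 3 -> 2*u <= -3)) -> ((3*h < 3*val - 3 -> ((3*h < 3*val - 3 -> ((not (3*h < 3*val - 3)) and ((3*m + 2*u > tab[3] - 9 and 2*u < 3*m - 5) or (not (u = 9))))) and ((not (3*h < 3*val - 3)) -> ((3*m + 2*u > tab[3] - 9 and 2*u < 3*m - 5) or (not (u = 9)))))) and ((not (3*h < 3*val - 3)) -> ((3*m + 2*u > tab[3] - 9 and 2*u < 3*m - 5) or (not (u = 9))))))
Before m := 3*h + 4: ((u >= 3 -> 2*u <= -3) -> ((2*u > -1 and 2*u < 9*h + 7) or (not (u = 9)))) and ((not (u >= 3 -> 2*u <= -3)) -> ((3*h < 3*val - 3 -> ((3*h < 3*val - 3 -> ((not (3*h < 3*val - 3)) and ((9*h + 2*u > tab[3] - 21 and 2*u < 9*h + 7) or (not (u = 9))))) and ((not (3*h < 3*val - 3)) -> ((9*h + 2*u > tab[3] - 21 and 2*u < 9*h + 7) or (not (u = 9)))))) and ((not (3*h < 3*val - 3)) -> ((9*h + 2*u > tab[3] - 21 and 2*u < 9*h + 7) or (not (u = 9))))))
Answer: WP = ((u >= 3 -> 2*u <= -3) -> ((2*u > -1 and 2*u < 9*h + 7) or (not (u = 9)))) and ((not (u >= 3 -> 2*u <= -3)) -> ((3*h < 3*val - 3 -> ((3*h < 3*val - 3 -> ((not (3*h < 3*val - 3)) and ((9*h + 2*u > tab[3] - 21 and 2*u < 9*h + 7) or (not (u = 9))))) and ((not (3*h < 3*val - 3)) -> ((9*h + 2*u > tab[3] - 21 and 2*u < 9*h + 7) or (not (u = 9)))))) and ((not (3*h < 3*val - 3)) -> ((9*h + 2*u > tab[3] - 21 and 2*u < 9*h + 7) or (not (u = 9))))))


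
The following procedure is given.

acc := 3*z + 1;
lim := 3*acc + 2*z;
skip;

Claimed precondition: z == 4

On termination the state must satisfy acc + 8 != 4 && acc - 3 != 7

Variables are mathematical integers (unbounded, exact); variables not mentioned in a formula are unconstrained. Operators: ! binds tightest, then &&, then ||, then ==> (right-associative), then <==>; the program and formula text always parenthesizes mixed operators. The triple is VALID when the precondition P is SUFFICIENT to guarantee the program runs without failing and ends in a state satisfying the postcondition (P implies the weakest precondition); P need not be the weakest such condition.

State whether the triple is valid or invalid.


Working backward. After the program, the postcondition acc + 8 != 4 && acc - 3 != 7 must hold; in canonical form it is acc != -4 && acc != 10.
Before skip: acc != -4 && acc != 10
Before lim := 3*acc + 2*z: acc != -4 && acc != 10
Before acc := 3*z + 1: 3*z != -5 && 3*z != 9
The weakest precondition is 3*z != -5 && 3*z != 9.
Check whether z == 4 implies it.
Every state satisfying the precondition satisfies the weakest precondition: the implication holds.
Answer: valid


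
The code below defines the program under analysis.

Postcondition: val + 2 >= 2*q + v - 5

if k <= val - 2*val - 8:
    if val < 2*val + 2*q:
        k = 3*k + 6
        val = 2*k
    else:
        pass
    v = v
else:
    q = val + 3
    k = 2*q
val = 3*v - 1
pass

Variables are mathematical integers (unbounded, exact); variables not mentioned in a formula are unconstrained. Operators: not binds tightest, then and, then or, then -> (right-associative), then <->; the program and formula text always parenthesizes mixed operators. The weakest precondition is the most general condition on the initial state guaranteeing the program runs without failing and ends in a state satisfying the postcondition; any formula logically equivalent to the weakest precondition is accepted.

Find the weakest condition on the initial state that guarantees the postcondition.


Working backward. After the program, the postcondition val + 2 >= 2*q + v - 5 must hold; in canonical form it is val >= 2*q + v - 7.
Before skip: val >= 2*q + v - 7
Before val := 3*v - 1: 2*v >= 2*q - 6
Then branch requires (2*q + val > 0 -> 2*v >= 2*q - 6) and ((not (2*q + val > 0)) -> 2*v >= 2*q - 6); else branch requires 2*v >= 2*val.
Before the if: (k + val <= -8 -> ((2*q + val > 0 -> 2*v >= 2*q - 6) and ((not (2*q + val > 0)) -> 2*v >= 2*q - 6))) and ((not (k + val <= -8)) -> 2*v >= 2*val)
Answer: WP = (k + val <= -8 -> ((2*q + val > 0 -> 2*v >= 2*q - 6) and ((not (2*q + val > 0)) -> 2*v >= 2*q - 6))) and ((not (k + val <= -8)) -> 2*v >= 2*val)


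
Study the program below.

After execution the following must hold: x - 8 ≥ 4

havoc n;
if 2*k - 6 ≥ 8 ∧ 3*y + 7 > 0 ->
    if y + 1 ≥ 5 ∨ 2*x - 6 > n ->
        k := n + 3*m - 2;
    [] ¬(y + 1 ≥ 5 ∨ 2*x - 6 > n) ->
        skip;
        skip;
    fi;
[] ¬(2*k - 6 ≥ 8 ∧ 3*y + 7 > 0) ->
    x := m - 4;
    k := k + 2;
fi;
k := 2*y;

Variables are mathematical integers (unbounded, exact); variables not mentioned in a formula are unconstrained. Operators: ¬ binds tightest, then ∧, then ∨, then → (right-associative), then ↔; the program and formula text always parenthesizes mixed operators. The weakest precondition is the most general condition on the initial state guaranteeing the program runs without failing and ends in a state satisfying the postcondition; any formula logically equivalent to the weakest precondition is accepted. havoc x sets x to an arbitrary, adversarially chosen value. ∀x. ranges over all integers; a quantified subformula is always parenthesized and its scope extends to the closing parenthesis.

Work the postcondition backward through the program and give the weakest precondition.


Working backward. After the program, the postcondition x - 8 ≥ 4 must hold; in canonical form it is x ≥ 12.
Before k := 2*y: x ≥ 12
Then branch requires ((y ≥ 4 ∨ 2*x > n + 6) → x ≥ 12) ∧ ((¬(y ≥ 4 ∨ 2*x > n + 6)) → x ≥ 12); else branch requires m ≥ 16.
Before the if: ((2*k ≥ 14 ∧ 3*y > -7) → (((y ≥ 4 ∨ 2*x > n + 6) → x ≥ 12) ∧ ((¬(y ≥ 4 ∨ 2*x > n + 6)) → x ≥ 12))) ∧ ((¬(2*k ≥ 14 ∧ 3*y > -7)) → m ≥ 16)
Before havoc n: ∀n_1. (((2*k ≥ 14 ∧ 3*y > -7) → (((y ≥ 4 ∨ 2*x > n_1 + 6) → x ≥ 12) ∧ ((¬(y ≥ 4 ∨ 2*x > n_1 + 6)) → x ≥ 12))) ∧ ((¬(2*k ≥ 14 ∧ 3*y > -7)) → m ≥ 16))
Answer: WP = ∀n_1. (((2*k ≥ 14 ∧ 3*y > -7) → (((y ≥ 4 ∨ 2*x > n_1 + 6) → x ≥ 12) ∧ ((¬(y ≥ 4 ∨ 2*x > n_1 + 6)) → x ≥ 12))) ∧ ((¬(2*k ≥ 14 ∧ 3*y > -7)) → m ≥ 16))


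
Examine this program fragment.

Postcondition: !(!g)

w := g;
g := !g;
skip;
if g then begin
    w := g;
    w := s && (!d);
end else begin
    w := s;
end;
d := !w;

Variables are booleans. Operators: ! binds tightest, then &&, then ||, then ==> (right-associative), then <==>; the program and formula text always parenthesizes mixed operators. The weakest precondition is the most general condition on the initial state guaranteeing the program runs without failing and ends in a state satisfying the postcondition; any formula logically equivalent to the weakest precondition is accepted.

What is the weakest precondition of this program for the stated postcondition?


Working backward. After the program, the postcondition !(!g) must hold; in canonical form it is g.
Before d := !w: g
Then branch requires g; else branch requires g.
Before the if: (!g) ==> g
Before skip: (!g) ==> g
Before g := !g: g ==> (!g)
Before w := g: g ==> (!g)
Answer: WP = g ==> (!g)


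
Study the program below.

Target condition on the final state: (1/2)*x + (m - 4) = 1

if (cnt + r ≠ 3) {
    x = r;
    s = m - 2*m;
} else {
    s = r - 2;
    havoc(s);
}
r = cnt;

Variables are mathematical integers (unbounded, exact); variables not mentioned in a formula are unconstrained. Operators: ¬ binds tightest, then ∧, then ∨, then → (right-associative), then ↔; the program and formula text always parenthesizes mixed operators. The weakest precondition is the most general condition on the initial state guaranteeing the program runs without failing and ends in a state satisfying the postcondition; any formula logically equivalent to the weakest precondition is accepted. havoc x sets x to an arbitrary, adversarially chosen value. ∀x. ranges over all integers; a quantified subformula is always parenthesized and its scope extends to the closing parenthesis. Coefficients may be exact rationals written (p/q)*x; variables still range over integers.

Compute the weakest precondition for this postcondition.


Working backward. After the program, the postcondition (1/2)*x + (m - 4) = 1 must hold; in canonical form it is m + (1/2)*x = 5.
Before r := cnt: m + (1/2)*x = 5
Then branch requires m + (1/2)*r = 5; else branch requires m + (1/2)*x = 5.
Before the if: (cnt + r ≠ 3 → m + (1/2)*r = 5) ∧ ((¬(cnt + r ≠ 3)) → m + (1/2)*x = 5)
Answer: WP = (cnt + r ≠ 3 → m + (1/2)*r = 5) ∧ ((¬(cnt + r ≠ 3)) → m + (1/2)*x = 5)


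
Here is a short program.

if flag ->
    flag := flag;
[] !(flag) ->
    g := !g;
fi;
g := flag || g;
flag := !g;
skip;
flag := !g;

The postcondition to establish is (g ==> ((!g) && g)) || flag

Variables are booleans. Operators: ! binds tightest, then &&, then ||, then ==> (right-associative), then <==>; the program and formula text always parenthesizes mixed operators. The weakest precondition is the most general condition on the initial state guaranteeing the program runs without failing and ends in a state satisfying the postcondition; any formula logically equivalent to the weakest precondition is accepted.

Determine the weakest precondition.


Working backward. After the program, the postcondition (g ==> ((!g) && g)) || flag must hold; in canonical form it is (!g) || flag.
Before flag := !g: !g
Before skip: !g
Before flag := !g: !g
Before g := flag || g: !(flag || g)
Then branch requires !(flag || g); else branch requires !(flag || (!g)).
Before the if: (flag ==> (!(flag || g))) && ((!flag) ==> (!(flag || (!g))))
Answer: WP = (flag ==> (!(flag || g))) && ((!flag) ==> (!(flag || (!g))))


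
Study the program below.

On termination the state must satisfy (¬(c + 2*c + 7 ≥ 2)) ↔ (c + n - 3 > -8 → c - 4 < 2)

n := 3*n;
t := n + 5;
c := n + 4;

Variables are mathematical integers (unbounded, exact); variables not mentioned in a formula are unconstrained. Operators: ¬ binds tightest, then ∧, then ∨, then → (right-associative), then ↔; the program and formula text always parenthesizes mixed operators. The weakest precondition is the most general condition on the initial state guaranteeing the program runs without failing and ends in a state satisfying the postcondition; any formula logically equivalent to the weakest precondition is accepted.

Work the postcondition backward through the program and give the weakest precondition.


Working backward. After the program, the postcondition (¬(c + 2*c + 7 ≥ 2)) ↔ (c + n - 3 > -8 → c - 4 < 2) must hold; in canonical form it is (¬(3*c ≥ -5)) ↔ (c + n > -5 → c < 6).
Before c := n + 4: (¬(3*n ≥ -17)) ↔ (2*n > -9 → n < 2)
Before t := n + 5: (¬(3*n ≥ -17)) ↔ (2*n > -9 → n < 2)
Before n := 3*n: (¬(9*n ≥ -17)) ↔ (6*n > -9 → 3*n < 2)
Answer: WP = (¬(9*n ≥ -17)) ↔ (6*n > -9 → 3*n < 2)


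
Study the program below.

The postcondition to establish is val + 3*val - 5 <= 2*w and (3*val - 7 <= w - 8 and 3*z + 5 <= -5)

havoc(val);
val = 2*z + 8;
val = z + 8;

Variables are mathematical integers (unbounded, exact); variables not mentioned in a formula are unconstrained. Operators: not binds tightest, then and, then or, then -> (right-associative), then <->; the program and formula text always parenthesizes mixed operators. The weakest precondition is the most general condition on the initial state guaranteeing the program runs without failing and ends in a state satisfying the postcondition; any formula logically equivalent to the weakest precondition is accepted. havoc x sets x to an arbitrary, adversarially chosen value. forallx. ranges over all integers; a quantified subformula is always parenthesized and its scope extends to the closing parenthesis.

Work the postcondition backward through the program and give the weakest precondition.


Working backward. After the program, the postcondition val + 3*val - 5 <= 2*w and (3*val - 7 <= w - 8 and 3*z + 5 <= -5) must hold; in canonical form it is 4*val <= 2*w + 5 and 3*val <= w - 1 and 3*z <= -10.
Before val := z + 8: 4*z <= 2*w - 27 and 3*z <= w - 25 and 3*z <= -10
Before val := 2*z + 8: 4*z <= 2*w - 27 and 3*z <= w - 25 and 3*z <= -10
Before havoc val: 4*z <= 2*w - 27 and 3*z <= w - 25 and 3*z <= -10
Answer: WP = 4*z <= 2*w - 27 and 3*z <= w - 25 and 3*z <= -10


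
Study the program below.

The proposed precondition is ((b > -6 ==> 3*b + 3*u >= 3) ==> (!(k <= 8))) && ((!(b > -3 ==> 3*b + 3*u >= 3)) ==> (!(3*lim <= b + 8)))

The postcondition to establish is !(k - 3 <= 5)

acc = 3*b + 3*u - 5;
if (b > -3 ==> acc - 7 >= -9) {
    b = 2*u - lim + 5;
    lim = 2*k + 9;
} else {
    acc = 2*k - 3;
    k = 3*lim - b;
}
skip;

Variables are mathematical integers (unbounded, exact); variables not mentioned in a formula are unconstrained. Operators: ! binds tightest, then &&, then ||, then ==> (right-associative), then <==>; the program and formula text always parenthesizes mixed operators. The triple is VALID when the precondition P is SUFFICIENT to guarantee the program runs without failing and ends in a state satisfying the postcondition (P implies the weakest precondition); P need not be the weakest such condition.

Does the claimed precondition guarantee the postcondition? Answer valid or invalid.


Working backward. After the program, the postcondition !(k - 3 <= 5) must hold; in canonical form it is !(k <= 8).
Before skip: !(k <= 8)
Then branch requires !(k <= 8); else branch requires !(3*lim <= b + 8).
Before the if: ((b > -3 ==> acc >= -2) ==> (!(k <= 8))) && ((!(b > -3 ==> acc >= -2)) ==> (!(3*lim <= b + 8)))
Before acc := 3*b + 3*u - 5: ((b > -3 ==> 3*b + 3*u >= 3) ==> (!(k <= 8))) && ((!(b > -3 ==> 3*b + 3*u >= 3)) ==> (!(3*lim <= b + 8)))
The weakest precondition is ((b > -3 ==> 3*b + 3*u >= 3) ==> (!(k <= 8))) && ((!(b > -3 ==> 3*b + 3*u >= 3)) ==> (!(3*lim <= b + 8))).
Check whether ((b > -6 ==> 3*b + 3*u >= 3) ==> (!(k <= 8))) && ((!(b > -3 ==> 3*b + 3*u >= 3)) ==> (!(3*lim <= b + 8))) implies it.
Countermodel: at the initial state b = -3, k = 8, lim = 0, u = 0, the precondition holds but the weakest precondition fails.
Answer: invalid


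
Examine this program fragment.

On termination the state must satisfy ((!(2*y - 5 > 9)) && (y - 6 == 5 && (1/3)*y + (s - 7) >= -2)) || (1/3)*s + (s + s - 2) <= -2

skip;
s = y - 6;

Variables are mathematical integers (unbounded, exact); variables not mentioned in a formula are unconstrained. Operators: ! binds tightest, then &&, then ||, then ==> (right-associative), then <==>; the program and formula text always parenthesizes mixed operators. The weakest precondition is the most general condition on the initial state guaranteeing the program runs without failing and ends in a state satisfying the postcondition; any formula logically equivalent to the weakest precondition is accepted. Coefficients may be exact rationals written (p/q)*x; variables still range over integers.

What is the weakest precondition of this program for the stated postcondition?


Working backward. After the program, the postcondition ((!(2*y - 5 > 9)) && (y - 6 == 5 && (1/3)*y + (s - 7) >= -2)) || (1/3)*s + (s + s - 2) <= -2 must hold; in canonical form it is ((!(2*y > 14)) && y == 11 && s + (1/3)*y >= 5) || (7/3)*s <= 0.
Before s := y - 6: ((!(2*y > 14)) && y == 11 && (4/3)*y >= 11) || (7/3)*y <= 14
Before skip: ((!(2*y > 14)) && y == 11 && (4/3)*y >= 11) || (7/3)*y <= 14
Answer: WP = ((!(2*y > 14)) && y == 11 && (4/3)*y >= 11) || (7/3)*y <= 14


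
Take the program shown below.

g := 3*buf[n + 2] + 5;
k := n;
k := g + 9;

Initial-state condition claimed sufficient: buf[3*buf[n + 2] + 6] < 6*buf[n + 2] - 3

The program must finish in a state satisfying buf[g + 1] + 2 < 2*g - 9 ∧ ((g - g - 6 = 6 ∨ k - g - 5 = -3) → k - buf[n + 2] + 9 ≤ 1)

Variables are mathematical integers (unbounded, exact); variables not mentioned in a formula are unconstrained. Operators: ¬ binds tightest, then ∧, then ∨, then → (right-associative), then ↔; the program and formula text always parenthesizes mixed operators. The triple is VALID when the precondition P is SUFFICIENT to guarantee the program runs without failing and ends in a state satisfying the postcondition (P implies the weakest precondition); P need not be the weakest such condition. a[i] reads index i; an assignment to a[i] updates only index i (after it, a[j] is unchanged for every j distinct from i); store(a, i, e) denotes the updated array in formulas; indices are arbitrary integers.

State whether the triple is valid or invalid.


Working backward. After the program, the postcondition buf[g + 1] + 2 < 2*g - 9 ∧ ((g - g - 6 = 6 ∨ k - g - 5 = -3) → k - buf[n + 2] + 9 ≤ 1) must hold; in canonical form it is buf[g + 1] < 2*g - 11 ∧ (k = g + 2 → k ≤ buf[n + 2] - 8).
Before k := g + 9: buf[g + 1] < 2*g - 11
Before k := n: buf[g + 1] < 2*g - 11
Before g := 3*buf[n + 2] + 5: buf[3*buf[n + 2] + 6] < 6*buf[n + 2] - 1
The weakest precondition is buf[3*buf[n + 2] + 6] < 6*buf[n + 2] - 1.
Check whether buf[3*buf[n + 2] + 6] < 6*buf[n + 2] - 3 implies it.
Every state satisfying the precondition satisfies the weakest precondition: the implication holds.
Answer: valid


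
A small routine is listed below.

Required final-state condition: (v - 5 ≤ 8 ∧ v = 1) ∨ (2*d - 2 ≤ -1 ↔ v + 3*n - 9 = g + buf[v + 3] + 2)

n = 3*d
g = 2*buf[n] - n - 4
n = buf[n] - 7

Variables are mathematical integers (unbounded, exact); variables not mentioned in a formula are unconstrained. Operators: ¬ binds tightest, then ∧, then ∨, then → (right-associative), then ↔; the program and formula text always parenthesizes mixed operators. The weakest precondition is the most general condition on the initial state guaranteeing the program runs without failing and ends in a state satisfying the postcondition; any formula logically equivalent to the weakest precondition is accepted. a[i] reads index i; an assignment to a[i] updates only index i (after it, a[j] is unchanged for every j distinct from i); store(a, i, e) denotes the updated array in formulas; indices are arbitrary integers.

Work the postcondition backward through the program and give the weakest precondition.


Working backward. After the program, the postcondition (v - 5 ≤ 8 ∧ v = 1) ∨ (2*d - 2 ≤ -1 ↔ v + 3*n - 9 = g + buf[v + 3] + 2) must hold; in canonical form it is (v ≤ 13 ∧ v = 1) ∨ (2*d ≤ 1 ↔ 3*n + v = buf[v + 3] + g + 11).
Before n := buf[n] - 7: (v ≤ 13 ∧ v = 1) ∨ (2*d ≤ 1 ↔ 3*buf[n] + v = buf[v + 3] + g + 32)
Before g := 2*buf[n] - n - 4: (v ≤ 13 ∧ v = 1) ∨ (2*d ≤ 1 ↔ buf[n] + n + v = buf[v + 3] + 28)
Before n := 3*d: (v ≤ 13 ∧ v = 1) ∨ (2*d ≤ 1 ↔ buf[3*d] + 3*d + v = buf[v + 3] + 28)
Answer: WP = (v ≤ 13 ∧ v = 1) ∨ (2*d ≤ 1 ↔ buf[3*d] + 3*d + v = buf[v + 3] + 28)


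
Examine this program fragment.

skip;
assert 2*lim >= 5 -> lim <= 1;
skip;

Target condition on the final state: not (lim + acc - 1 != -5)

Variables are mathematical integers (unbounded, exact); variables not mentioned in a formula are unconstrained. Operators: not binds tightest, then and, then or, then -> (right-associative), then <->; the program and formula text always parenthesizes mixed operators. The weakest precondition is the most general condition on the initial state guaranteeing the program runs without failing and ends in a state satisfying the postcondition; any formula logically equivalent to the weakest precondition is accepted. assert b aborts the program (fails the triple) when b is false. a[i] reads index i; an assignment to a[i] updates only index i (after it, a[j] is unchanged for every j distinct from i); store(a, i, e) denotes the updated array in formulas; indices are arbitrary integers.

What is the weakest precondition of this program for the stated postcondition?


Working backward. After the program, the postcondition not (lim + acc - 1 != -5) must hold; in canonical form it is not (acc + lim != -4).
Before skip: not (acc + lim != -4)
Before assert 2*lim >= 5 -> lim <= 1: (2*lim >= 5 -> lim <= 1) and (not (acc + lim != -4))
Before skip: (2*lim >= 5 -> lim <= 1) and (not (acc + lim != -4))
Answer: WP = (2*lim >= 5 -> lim <= 1) and (not (acc + lim != -4))


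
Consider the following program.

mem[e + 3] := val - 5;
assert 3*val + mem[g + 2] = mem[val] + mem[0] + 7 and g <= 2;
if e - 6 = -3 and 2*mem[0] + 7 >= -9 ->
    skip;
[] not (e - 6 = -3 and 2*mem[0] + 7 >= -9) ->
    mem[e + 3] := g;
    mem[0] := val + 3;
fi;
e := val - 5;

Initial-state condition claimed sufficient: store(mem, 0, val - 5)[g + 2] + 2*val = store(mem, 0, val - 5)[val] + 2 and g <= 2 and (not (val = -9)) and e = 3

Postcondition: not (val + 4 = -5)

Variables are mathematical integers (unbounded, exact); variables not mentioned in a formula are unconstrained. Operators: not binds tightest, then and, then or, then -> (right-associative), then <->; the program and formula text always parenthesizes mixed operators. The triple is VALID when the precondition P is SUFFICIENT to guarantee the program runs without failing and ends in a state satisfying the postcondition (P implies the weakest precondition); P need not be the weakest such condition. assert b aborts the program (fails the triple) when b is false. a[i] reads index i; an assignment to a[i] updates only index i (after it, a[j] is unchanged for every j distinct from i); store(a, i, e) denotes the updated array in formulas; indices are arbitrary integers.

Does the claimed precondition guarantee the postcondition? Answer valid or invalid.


Working backward. After the program, the postcondition not (val + 4 = -5) must hold; in canonical form it is not (val = -9).
Before e := val - 5: not (val = -9)
Then branch requires not (val = -9); else branch requires not (val = -9).
Before the if: ((e = 3 and 2*mem[0] >= -16) -> (not (val = -9))) and ((not (e = 3 and 2*mem[0] >= -16)) -> (not (val = -9)))
Before assert 3*val + mem[g + 2] = mem[val] + mem[0] + 7 and g <= 2: mem[g + 2] + 3*val = mem[0] + mem[val] + 7 and g <= 2 and ((e = 3 and 2*mem[0] >= -16) -> (not (val = -9))) and ((not (e = 3 and 2*mem[0] >= -16)) -> (not (val = -9)))
Before mem[e + 3] := val - 5: store(mem, e + 3, val - 5)[g + 2] + 3*val = store(mem, e + 3, val - 5)[0] + store(mem, e + 3, val - 5)[val] + 7 and g <= 2 and ((e = 3 and 2*store(mem, e + 3, val - 5)[0] >= -16) -> (not (val = -9))) and ((not (e = 3 and 2*store(mem, e + 3, val - 5)[0] >= -16)) -> (not (val = -9)))
The weakest precondition is store(mem, e + 3, val - 5)[g + 2] + 3*val = store(mem, e + 3, val - 5)[0] + store(mem, e + 3, val - 5)[val] + 7 and g <= 2 and ((e = 3 and 2*store(mem, e + 3, val - 5)[0] >= -16) -> (not (val = -9))) and ((not (e = 3 and 2*store(mem, e + 3, val - 5)[0] >= -16)) -> (not (val = -9))).
Check whether store(mem, 0, val - 5)[g + 2] + 2*val = store(mem, 0, val - 5)[val] + 2 and g <= 2 and (not (val = -9)) and e = 3 implies it.
Countermodel: at the initial state e = 3, g = -3, mem = {[-10] = 0, [-1] = 22, [0] = 27727, [6] = 3, elsewhere 3}, val = -10, the precondition holds but the weakest precondition fails.
Answer: invalid


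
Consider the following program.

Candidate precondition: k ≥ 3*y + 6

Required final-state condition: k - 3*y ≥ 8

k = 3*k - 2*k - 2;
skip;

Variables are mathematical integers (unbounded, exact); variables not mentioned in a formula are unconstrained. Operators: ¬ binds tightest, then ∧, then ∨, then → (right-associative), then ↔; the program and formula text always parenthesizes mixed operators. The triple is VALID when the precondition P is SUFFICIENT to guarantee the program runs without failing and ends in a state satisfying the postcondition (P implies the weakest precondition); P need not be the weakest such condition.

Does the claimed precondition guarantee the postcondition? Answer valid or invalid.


Working backward. After the program, the postcondition k - 3*y ≥ 8 must hold; in canonical form it is k ≥ 3*y + 8.
Before skip: k ≥ 3*y + 8
Before k := 3*k - 2*k - 2: k ≥ 3*y + 10
The weakest precondition is k ≥ 3*y + 10.
Check whether k ≥ 3*y + 6 implies it.
Countermodel: at the initial state k = 6, y = 0, the precondition holds but the weakest precondition fails.
Answer: invalid


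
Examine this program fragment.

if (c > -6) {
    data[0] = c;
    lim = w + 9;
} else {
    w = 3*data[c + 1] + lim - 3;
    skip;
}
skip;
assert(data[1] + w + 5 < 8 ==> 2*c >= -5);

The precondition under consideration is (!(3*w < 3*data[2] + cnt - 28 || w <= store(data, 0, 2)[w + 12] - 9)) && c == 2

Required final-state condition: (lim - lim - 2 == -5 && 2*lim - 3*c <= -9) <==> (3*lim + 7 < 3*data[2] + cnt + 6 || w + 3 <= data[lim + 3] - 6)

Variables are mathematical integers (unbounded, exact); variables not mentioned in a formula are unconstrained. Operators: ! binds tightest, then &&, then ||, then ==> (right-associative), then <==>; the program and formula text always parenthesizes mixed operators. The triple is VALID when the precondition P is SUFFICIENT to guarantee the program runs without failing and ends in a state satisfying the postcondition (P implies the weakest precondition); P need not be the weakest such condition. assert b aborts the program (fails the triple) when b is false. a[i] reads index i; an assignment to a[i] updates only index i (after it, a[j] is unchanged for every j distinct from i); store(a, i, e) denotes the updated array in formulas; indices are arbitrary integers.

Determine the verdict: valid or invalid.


Working backward. After the program, the postcondition (lim - lim - 2 == -5 && 2*lim - 3*c <= -9) <==> (3*lim + 7 < 3*data[2] + cnt + 6 || w + 3 <= data[lim + 3] - 6) must hold; in canonical form it is !(3*lim < 3*data[2] + cnt - 1 || w <= data[lim + 3] - 9).
Before assert data[1] + w + 5 < 8 ==> 2*c >= -5: (data[1] + w < 3 ==> 2*c >= -5) && (!(3*lim < 3*data[2] + cnt - 1 || w <= data[lim + 3] - 9))
Before skip: (data[1] + w < 3 ==> 2*c >= -5) && (!(3*lim < 3*data[2] + cnt - 1 || w <= data[lim + 3] - 9))
Then branch requires (data[1] + w < 3 ==> 2*c >= -5) && (!(3*w < 3*data[2] + cnt - 28 || w <= store(data, 0, c)[w + 12] - 9)); else branch requires (3*data[c + 1] + data[1] + lim < 6 ==> 2*c >= -5) && (!(3*lim < 3*data[2] + cnt - 1 || 3*data[c + 1] + lim <= data[lim + 3] - 6)).
Before the if: (c > -6 ==> ((data[1] + w < 3 ==> 2*c >= -5) && (!(3*w < 3*data[2] + cnt - 28 || w <= store(data, 0, c)[w + 12] - 9)))) && ((!(c > -6)) ==> ((3*data[c + 1] + data[1] + lim < 6 ==> 2*c >= -5) && (!(3*lim < 3*data[2] + cnt - 1 || 3*data[c + 1] + lim <= data[lim + 3] - 6))))
The weakest precondition is (c > -6 ==> ((data[1] + w < 3 ==> 2*c >= -5) && (!(3*w < 3*data[2] + cnt - 28 || w <= store(data, 0, c)[w + 12] - 9)))) && ((!(c > -6)) ==> ((3*data[c + 1] + data[1] + lim < 6 ==> 2*c >= -5) && (!(3*lim < 3*data[2] + cnt - 1 || 3*data[c + 1] + lim <= data[lim + 3] - 6)))).
Check whether (!(3*w < 3*data[2] + cnt - 28 || w <= store(data, 0, 2)[w + 12] - 9)) && c == 2 implies it.
Every state satisfying the precondition satisfies the weakest precondition: the implication holds.
Answer: valid


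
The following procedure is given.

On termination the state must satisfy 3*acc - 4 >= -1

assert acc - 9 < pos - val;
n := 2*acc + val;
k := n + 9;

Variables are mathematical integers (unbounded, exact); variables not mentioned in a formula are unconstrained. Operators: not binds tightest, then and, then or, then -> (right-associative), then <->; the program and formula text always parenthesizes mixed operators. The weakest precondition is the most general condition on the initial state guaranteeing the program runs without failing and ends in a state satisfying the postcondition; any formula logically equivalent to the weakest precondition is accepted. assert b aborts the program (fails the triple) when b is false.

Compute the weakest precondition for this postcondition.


Working backward. After the program, the postcondition 3*acc - 4 >= -1 must hold; in canonical form it is 3*acc >= 3.
Before k := n + 9: 3*acc >= 3
Before n := 2*acc + val: 3*acc >= 3
Before assert acc - 9 < pos - val: acc + val < pos + 9 and 3*acc >= 3
Answer: WP = acc + val < pos + 9 and 3*acc >= 3


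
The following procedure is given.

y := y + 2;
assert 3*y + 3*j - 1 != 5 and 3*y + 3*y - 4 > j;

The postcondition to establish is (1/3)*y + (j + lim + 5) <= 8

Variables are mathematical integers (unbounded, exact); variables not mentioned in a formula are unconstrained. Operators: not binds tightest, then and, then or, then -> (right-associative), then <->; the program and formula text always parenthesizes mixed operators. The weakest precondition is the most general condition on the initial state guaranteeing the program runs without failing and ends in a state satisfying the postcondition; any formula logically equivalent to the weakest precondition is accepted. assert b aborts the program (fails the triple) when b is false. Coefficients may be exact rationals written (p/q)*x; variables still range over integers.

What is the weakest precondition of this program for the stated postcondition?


Working backward. After the program, the postcondition (1/3)*y + (j + lim + 5) <= 8 must hold; in canonical form it is j + lim + (1/3)*y <= 3.
Before assert 3*y + 3*j - 1 != 5 and 3*y + 3*y - 4 > j: 3*j + 3*y != 6 and 6*y > j + 4 and j + lim + (1/3)*y <= 3
Before y := y + 2: 3*j + 3*y != 0 and 6*y > j - 8 and j + lim + (1/3)*y <= 7/3
Answer: WP = 3*j + 3*y != 0 and 6*y > j - 8 and j + lim + (1/3)*y <= 7/3


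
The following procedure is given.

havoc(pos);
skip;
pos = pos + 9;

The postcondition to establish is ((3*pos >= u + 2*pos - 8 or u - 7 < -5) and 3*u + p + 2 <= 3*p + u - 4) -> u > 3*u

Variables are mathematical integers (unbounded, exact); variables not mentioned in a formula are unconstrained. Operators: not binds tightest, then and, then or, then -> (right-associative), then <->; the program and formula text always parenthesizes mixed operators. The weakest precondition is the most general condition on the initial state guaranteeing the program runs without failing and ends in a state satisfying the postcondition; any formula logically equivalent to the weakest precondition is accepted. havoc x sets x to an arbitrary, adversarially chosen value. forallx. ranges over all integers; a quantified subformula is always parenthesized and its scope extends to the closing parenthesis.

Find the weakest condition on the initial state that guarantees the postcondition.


Working backward. After the program, the postcondition ((3*pos >= u + 2*pos - 8 or u - 7 < -5) and 3*u + p + 2 <= 3*p + u - 4) -> u > 3*u must hold; in canonical form it is ((pos >= u - 8 or u < 2) and 2*u <= 2*p - 6) -> 2*u < 0.
Before pos := pos + 9: ((pos >= u - 17 or u < 2) and 2*u <= 2*p - 6) -> 2*u < 0
Before skip: ((pos >= u - 17 or u < 2) and 2*u <= 2*p - 6) -> 2*u < 0
Before havoc pos: forall pos_1. (((pos_1 >= u - 17 or u < 2) and 2*u <= 2*p - 6) -> 2*u < 0)
Answer: WP = forall pos_1. (((pos_1 >= u - 17 or u < 2) and 2*u <= 2*p - 6) -> 2*u < 0)


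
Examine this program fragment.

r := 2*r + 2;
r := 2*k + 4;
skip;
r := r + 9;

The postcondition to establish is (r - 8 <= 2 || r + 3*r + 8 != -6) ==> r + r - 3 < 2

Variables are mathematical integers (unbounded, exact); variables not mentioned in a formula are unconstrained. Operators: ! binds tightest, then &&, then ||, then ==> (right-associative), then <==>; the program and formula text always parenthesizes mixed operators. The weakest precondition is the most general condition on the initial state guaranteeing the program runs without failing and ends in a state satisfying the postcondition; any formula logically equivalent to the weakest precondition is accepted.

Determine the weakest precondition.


Working backward. After the program, the postcondition (r - 8 <= 2 || r + 3*r + 8 != -6) ==> r + r - 3 < 2 must hold; in canonical form it is (r <= 10 || 4*r != -14) ==> 2*r < 5.
Before r := r + 9: (r <= 1 || 4*r != -50) ==> 2*r < -13
Before skip: (r <= 1 || 4*r != -50) ==> 2*r < -13
Before r := 2*k + 4: (2*k <= -3 || 8*k != -66) ==> 4*k < -21
Before r := 2*r + 2: (2*k <= -3 || 8*k != -66) ==> 4*k < -21
Answer: WP = (2*k <= -3 || 8*k != -66) ==> 4*k < -21


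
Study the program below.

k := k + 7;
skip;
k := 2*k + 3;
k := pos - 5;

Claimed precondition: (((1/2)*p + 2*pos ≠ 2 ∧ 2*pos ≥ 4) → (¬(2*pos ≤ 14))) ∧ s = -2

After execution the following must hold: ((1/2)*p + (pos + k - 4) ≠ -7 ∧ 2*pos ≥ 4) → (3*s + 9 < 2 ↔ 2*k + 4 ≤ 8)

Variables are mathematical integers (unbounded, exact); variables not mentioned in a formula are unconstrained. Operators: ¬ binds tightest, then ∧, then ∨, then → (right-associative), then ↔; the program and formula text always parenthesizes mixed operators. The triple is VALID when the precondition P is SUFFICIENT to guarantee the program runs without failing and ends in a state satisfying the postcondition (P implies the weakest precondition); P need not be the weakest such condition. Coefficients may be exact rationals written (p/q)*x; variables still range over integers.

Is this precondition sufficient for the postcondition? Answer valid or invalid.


Working backward. After the program, the postcondition ((1/2)*p + (pos + k - 4) ≠ -7 ∧ 2*pos ≥ 4) → (3*s + 9 < 2 ↔ 2*k + 4 ≤ 8) must hold; in canonical form it is (k + (1/2)*p + pos ≠ -3 ∧ 2*pos ≥ 4) → (3*s < -7 ↔ 2*k ≤ 4).
Before k := pos - 5: ((1/2)*p + 2*pos ≠ 2 ∧ 2*pos ≥ 4) → (3*s < -7 ↔ 2*pos ≤ 14)
Before k := 2*k + 3: ((1/2)*p + 2*pos ≠ 2 ∧ 2*pos ≥ 4) → (3*s < -7 ↔ 2*pos ≤ 14)
Before skip: ((1/2)*p + 2*pos ≠ 2 ∧ 2*pos ≥ 4) → (3*s < -7 ↔ 2*pos ≤ 14)
Before k := k + 7: ((1/2)*p + 2*pos ≠ 2 ∧ 2*pos ≥ 4) → (3*s < -7 ↔ 2*pos ≤ 14)
The weakest precondition is ((1/2)*p + 2*pos ≠ 2 ∧ 2*pos ≥ 4) → (3*s < -7 ↔ 2*pos ≤ 14).
Check whether (((1/2)*p + 2*pos ≠ 2 ∧ 2*pos ≥ 4) → (¬(2*pos ≤ 14))) ∧ s = -2 implies it.
Every state satisfying the precondition satisfies the weakest precondition: the implication holds.
Answer: valid
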